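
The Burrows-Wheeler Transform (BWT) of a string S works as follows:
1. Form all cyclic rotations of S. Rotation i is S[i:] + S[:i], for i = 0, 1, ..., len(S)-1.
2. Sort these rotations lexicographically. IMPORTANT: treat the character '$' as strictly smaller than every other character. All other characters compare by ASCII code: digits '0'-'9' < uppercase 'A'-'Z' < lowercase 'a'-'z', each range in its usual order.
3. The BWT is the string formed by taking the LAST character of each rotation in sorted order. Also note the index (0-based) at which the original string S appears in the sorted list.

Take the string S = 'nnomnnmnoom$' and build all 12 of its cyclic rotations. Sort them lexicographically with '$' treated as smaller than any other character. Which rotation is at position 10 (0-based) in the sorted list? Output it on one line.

All 12 rotations (rotation i = S[i:]+S[:i]):
  rot[0] = nnomnnmnoom$
  rot[1] = nomnnmnoom$n
  rot[2] = omnnmnoom$nn
  rot[3] = mnnmnoom$nno
  rot[4] = nnmnoom$nnom
  rot[5] = nmnoom$nnomn
  rot[6] = mnoom$nnomnn
  rot[7] = noom$nnomnnm
  rot[8] = oom$nnomnnmn
  rot[9] = om$nnomnnmno
  rot[10] = m$nnomnnmnoo
  rot[11] = $nnomnnmnoom
Sorted (with $ < everything):
  sorted[0] = $nnomnnmnoom
  sorted[1] = m$nnomnnmnoo
  sorted[2] = mnnmnoom$nno
  sorted[3] = mnoom$nnomnn
  sorted[4] = nmnoom$nnomn
  sorted[5] = nnmnoom$nnom
  sorted[6] = nnomnnmnoom$
  sorted[7] = nomnnmnoom$n
  sorted[8] = noom$nnomnnm
  sorted[9] = om$nnomnnmno
  sorted[10] = omnnmnoom$nn
  sorted[11] = oom$nnomnnmn
sorted[10] = omnnmnoom$nn

Answer: omnnmnoom$nn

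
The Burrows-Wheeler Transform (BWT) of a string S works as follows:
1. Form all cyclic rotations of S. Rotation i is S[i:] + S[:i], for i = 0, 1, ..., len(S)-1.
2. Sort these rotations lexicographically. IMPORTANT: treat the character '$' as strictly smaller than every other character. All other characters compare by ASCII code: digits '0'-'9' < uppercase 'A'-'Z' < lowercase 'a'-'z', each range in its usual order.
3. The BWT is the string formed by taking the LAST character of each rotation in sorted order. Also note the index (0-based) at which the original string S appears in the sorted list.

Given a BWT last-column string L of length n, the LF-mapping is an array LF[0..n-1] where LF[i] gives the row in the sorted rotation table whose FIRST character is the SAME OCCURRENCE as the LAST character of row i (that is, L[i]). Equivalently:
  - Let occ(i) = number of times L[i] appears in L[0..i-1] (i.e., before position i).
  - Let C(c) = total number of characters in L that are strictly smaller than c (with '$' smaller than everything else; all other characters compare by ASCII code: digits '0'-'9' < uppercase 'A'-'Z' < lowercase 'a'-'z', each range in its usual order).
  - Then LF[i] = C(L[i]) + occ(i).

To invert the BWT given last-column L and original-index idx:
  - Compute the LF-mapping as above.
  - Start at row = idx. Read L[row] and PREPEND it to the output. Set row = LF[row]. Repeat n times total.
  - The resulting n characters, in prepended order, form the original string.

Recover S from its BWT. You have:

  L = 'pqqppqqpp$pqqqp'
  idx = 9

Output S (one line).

LF mapping: 1 8 9 2 3 10 11 4 5 0 6 12 13 14 7
Walk LF starting at row 9, prepending L[row]:
  step 1: row=9, L[9]='$', prepend. Next row=LF[9]=0
  step 2: row=0, L[0]='p', prepend. Next row=LF[0]=1
  step 3: row=1, L[1]='q', prepend. Next row=LF[1]=8
  step 4: row=8, L[8]='p', prepend. Next row=LF[8]=5
  step 5: row=5, L[5]='q', prepend. Next row=LF[5]=10
  step 6: row=10, L[10]='p', prepend. Next row=LF[10]=6
  step 7: row=6, L[6]='q', prepend. Next row=LF[6]=11
  step 8: row=11, L[11]='q', prepend. Next row=LF[11]=12
  step 9: row=12, L[12]='q', prepend. Next row=LF[12]=13
  step 10: row=13, L[13]='q', prepend. Next row=LF[13]=14
  step 11: row=14, L[14]='p', prepend. Next row=LF[14]=7
  step 12: row=7, L[7]='p', prepend. Next row=LF[7]=4
  step 13: row=4, L[4]='p', prepend. Next row=LF[4]=3
  step 14: row=3, L[3]='p', prepend. Next row=LF[3]=2
  step 15: row=2, L[2]='q', prepend. Next row=LF[2]=9
Reversed output: qppppqqqqpqpqp$

Answer: qppppqqqqpqpqp$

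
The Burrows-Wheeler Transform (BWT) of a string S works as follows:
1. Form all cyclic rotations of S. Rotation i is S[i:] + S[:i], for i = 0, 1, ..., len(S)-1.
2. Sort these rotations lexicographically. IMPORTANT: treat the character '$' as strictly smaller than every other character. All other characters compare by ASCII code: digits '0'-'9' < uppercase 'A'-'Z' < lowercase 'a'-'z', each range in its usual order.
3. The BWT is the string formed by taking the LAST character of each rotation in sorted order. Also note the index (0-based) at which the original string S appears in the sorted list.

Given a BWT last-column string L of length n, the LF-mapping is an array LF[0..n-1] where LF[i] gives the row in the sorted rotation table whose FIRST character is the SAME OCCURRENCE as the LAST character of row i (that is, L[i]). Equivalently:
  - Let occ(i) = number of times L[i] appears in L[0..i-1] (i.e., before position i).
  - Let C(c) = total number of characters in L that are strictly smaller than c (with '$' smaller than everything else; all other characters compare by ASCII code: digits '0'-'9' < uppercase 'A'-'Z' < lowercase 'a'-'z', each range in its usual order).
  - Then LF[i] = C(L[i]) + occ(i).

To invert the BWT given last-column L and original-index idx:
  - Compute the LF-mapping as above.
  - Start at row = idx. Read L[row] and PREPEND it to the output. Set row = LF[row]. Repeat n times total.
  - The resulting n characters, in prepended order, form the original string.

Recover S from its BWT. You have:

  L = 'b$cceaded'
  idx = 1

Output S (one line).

LF mapping: 2 0 3 4 7 1 5 8 6
Walk LF starting at row 1, prepending L[row]:
  step 1: row=1, L[1]='$', prepend. Next row=LF[1]=0
  step 2: row=0, L[0]='b', prepend. Next row=LF[0]=2
  step 3: row=2, L[2]='c', prepend. Next row=LF[2]=3
  step 4: row=3, L[3]='c', prepend. Next row=LF[3]=4
  step 5: row=4, L[4]='e', prepend. Next row=LF[4]=7
  step 6: row=7, L[7]='e', prepend. Next row=LF[7]=8
  step 7: row=8, L[8]='d', prepend. Next row=LF[8]=6
  step 8: row=6, L[6]='d', prepend. Next row=LF[6]=5
  step 9: row=5, L[5]='a', prepend. Next row=LF[5]=1
Reversed output: addeeccb$

Answer: addeeccb$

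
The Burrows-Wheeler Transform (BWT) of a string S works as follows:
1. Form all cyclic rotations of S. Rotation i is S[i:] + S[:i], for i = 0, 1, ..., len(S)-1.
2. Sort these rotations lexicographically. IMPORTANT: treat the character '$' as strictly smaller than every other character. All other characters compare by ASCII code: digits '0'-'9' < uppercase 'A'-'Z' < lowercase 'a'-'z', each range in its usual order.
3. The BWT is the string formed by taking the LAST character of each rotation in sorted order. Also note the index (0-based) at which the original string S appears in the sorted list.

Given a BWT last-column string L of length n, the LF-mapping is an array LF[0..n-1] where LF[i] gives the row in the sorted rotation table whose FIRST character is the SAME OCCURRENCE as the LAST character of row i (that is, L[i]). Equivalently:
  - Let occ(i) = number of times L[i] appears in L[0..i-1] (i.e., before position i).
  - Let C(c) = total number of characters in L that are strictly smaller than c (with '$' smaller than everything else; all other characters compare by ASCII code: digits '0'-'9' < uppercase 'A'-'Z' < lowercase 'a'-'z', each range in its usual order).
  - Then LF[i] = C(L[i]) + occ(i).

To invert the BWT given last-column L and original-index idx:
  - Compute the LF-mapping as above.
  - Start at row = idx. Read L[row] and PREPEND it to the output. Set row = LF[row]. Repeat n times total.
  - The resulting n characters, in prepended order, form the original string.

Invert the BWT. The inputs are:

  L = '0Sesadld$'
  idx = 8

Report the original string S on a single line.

Answer: saddleS0$

Derivation:
LF mapping: 1 2 6 8 3 4 7 5 0
Walk LF starting at row 8, prepending L[row]:
  step 1: row=8, L[8]='$', prepend. Next row=LF[8]=0
  step 2: row=0, L[0]='0', prepend. Next row=LF[0]=1
  step 3: row=1, L[1]='S', prepend. Next row=LF[1]=2
  step 4: row=2, L[2]='e', prepend. Next row=LF[2]=6
  step 5: row=6, L[6]='l', prepend. Next row=LF[6]=7
  step 6: row=7, L[7]='d', prepend. Next row=LF[7]=5
  step 7: row=5, L[5]='d', prepend. Next row=LF[5]=4
  step 8: row=4, L[4]='a', prepend. Next row=LF[4]=3
  step 9: row=3, L[3]='s', prepend. Next row=LF[3]=8
Reversed output: saddleS0$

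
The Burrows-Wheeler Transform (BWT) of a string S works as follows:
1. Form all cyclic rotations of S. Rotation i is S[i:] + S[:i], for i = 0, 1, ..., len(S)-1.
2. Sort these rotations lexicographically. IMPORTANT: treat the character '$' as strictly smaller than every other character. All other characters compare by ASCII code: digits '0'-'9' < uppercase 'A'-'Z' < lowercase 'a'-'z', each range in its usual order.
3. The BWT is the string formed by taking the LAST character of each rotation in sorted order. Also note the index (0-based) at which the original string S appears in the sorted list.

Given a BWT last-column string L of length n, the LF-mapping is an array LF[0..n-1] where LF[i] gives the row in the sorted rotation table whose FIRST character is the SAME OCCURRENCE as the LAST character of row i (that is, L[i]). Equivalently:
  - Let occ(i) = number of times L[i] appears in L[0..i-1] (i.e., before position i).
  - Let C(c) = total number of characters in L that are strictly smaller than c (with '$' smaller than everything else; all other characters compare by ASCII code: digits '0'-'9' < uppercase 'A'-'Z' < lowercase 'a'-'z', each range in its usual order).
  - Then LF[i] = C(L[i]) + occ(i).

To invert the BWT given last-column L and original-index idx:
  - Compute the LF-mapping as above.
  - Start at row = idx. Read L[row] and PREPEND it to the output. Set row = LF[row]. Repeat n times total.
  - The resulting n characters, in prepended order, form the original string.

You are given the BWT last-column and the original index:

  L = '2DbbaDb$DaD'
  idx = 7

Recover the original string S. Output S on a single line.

LF mapping: 1 2 8 9 6 3 10 0 4 7 5
Walk LF starting at row 7, prepending L[row]:
  step 1: row=7, L[7]='$', prepend. Next row=LF[7]=0
  step 2: row=0, L[0]='2', prepend. Next row=LF[0]=1
  step 3: row=1, L[1]='D', prepend. Next row=LF[1]=2
  step 4: row=2, L[2]='b', prepend. Next row=LF[2]=8
  step 5: row=8, L[8]='D', prepend. Next row=LF[8]=4
  step 6: row=4, L[4]='a', prepend. Next row=LF[4]=6
  step 7: row=6, L[6]='b', prepend. Next row=LF[6]=10
  step 8: row=10, L[10]='D', prepend. Next row=LF[10]=5
  step 9: row=5, L[5]='D', prepend. Next row=LF[5]=3
  step 10: row=3, L[3]='b', prepend. Next row=LF[3]=9
  step 11: row=9, L[9]='a', prepend. Next row=LF[9]=7
Reversed output: abDDbaDbD2$

Answer: abDDbaDbD2$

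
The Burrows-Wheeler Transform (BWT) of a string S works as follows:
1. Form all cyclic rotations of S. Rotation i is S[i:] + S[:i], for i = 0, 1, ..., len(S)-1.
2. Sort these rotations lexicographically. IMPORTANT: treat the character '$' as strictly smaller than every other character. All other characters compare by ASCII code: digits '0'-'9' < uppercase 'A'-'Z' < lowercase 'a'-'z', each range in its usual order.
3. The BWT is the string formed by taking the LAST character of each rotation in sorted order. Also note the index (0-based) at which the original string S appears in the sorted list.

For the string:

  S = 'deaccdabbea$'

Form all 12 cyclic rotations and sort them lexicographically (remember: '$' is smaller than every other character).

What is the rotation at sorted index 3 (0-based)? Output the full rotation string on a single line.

Answer: accdabbea$de

Derivation:
All 12 rotations (rotation i = S[i:]+S[:i]):
  rot[0] = deaccdabbea$
  rot[1] = eaccdabbea$d
  rot[2] = accdabbea$de
  rot[3] = ccdabbea$dea
  rot[4] = cdabbea$deac
  rot[5] = dabbea$deacc
  rot[6] = abbea$deaccd
  rot[7] = bbea$deaccda
  rot[8] = bea$deaccdab
  rot[9] = ea$deaccdabb
  rot[10] = a$deaccdabbe
  rot[11] = $deaccdabbea
Sorted (with $ < everything):
  sorted[0] = $deaccdabbea
  sorted[1] = a$deaccdabbe
  sorted[2] = abbea$deaccd
  sorted[3] = accdabbea$de
  sorted[4] = bbea$deaccda
  sorted[5] = bea$deaccdab
  sorted[6] = ccdabbea$dea
  sorted[7] = cdabbea$deac
  sorted[8] = dabbea$deacc
  sorted[9] = deaccdabbea$
  sorted[10] = ea$deaccdabb
  sorted[11] = eaccdabbea$d
sorted[3] = accdabbea$de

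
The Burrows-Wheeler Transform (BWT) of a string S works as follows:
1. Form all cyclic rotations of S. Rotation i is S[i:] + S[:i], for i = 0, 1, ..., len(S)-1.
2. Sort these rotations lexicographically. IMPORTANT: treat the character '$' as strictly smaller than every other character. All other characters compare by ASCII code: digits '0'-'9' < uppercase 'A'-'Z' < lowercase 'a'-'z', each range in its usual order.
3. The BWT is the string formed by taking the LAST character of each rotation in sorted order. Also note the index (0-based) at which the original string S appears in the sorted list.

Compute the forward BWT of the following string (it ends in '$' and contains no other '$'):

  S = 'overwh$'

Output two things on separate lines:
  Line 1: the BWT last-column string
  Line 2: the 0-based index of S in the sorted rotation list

All 7 rotations (rotation i = S[i:]+S[:i]):
  rot[0] = overwh$
  rot[1] = verwh$o
  rot[2] = erwh$ov
  rot[3] = rwh$ove
  rot[4] = wh$over
  rot[5] = h$overw
  rot[6] = $overwh
Sorted (with $ < everything):
  sorted[0] = $overwh  (last char: 'h')
  sorted[1] = erwh$ov  (last char: 'v')
  sorted[2] = h$overw  (last char: 'w')
  sorted[3] = overwh$  (last char: '$')
  sorted[4] = rwh$ove  (last char: 'e')
  sorted[5] = verwh$o  (last char: 'o')
  sorted[6] = wh$over  (last char: 'r')
Last column: hvw$eor
Original string S is at sorted index 3

Answer: hvw$eor
3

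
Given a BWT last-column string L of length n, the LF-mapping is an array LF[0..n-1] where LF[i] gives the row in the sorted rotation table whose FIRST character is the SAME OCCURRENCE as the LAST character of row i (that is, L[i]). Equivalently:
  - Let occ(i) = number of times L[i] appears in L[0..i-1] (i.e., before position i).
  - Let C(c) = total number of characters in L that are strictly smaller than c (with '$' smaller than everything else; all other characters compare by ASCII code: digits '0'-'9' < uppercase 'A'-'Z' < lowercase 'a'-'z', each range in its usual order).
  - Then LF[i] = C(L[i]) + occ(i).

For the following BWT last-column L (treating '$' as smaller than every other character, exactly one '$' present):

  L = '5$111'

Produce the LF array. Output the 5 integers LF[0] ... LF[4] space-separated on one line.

Char counts: '$':1, '1':3, '5':1
C (first-col start): C('$')=0, C('1')=1, C('5')=4
L[0]='5': occ=0, LF[0]=C('5')+0=4+0=4
L[1]='$': occ=0, LF[1]=C('$')+0=0+0=0
L[2]='1': occ=0, LF[2]=C('1')+0=1+0=1
L[3]='1': occ=1, LF[3]=C('1')+1=1+1=2
L[4]='1': occ=2, LF[4]=C('1')+2=1+2=3

Answer: 4 0 1 2 3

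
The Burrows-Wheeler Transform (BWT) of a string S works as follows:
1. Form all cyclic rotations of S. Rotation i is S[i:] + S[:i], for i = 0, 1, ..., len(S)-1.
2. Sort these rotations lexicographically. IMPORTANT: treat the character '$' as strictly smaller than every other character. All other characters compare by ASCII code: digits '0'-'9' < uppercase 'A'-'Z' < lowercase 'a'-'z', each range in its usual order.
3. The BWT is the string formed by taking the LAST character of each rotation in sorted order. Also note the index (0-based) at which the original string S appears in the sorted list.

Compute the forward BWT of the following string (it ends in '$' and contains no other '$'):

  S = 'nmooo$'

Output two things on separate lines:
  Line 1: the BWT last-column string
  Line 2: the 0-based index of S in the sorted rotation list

Answer: on$oom
2

Derivation:
All 6 rotations (rotation i = S[i:]+S[:i]):
  rot[0] = nmooo$
  rot[1] = mooo$n
  rot[2] = ooo$nm
  rot[3] = oo$nmo
  rot[4] = o$nmoo
  rot[5] = $nmooo
Sorted (with $ < everything):
  sorted[0] = $nmooo  (last char: 'o')
  sorted[1] = mooo$n  (last char: 'n')
  sorted[2] = nmooo$  (last char: '$')
  sorted[3] = o$nmoo  (last char: 'o')
  sorted[4] = oo$nmo  (last char: 'o')
  sorted[5] = ooo$nm  (last char: 'm')
Last column: on$oom
Original string S is at sorted index 2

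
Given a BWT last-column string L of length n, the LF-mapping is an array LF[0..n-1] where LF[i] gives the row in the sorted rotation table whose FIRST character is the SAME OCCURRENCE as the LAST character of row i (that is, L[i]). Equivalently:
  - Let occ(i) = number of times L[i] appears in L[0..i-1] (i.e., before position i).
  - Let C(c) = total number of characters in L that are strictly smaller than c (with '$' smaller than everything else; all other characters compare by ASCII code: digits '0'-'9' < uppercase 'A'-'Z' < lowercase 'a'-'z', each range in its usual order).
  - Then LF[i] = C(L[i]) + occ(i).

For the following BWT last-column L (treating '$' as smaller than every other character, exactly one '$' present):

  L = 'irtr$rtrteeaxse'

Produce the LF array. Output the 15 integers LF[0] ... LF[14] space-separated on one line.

Char counts: '$':1, 'a':1, 'e':3, 'i':1, 'r':4, 's':1, 't':3, 'x':1
C (first-col start): C('$')=0, C('a')=1, C('e')=2, C('i')=5, C('r')=6, C('s')=10, C('t')=11, C('x')=14
L[0]='i': occ=0, LF[0]=C('i')+0=5+0=5
L[1]='r': occ=0, LF[1]=C('r')+0=6+0=6
L[2]='t': occ=0, LF[2]=C('t')+0=11+0=11
L[3]='r': occ=1, LF[3]=C('r')+1=6+1=7
L[4]='$': occ=0, LF[4]=C('$')+0=0+0=0
L[5]='r': occ=2, LF[5]=C('r')+2=6+2=8
L[6]='t': occ=1, LF[6]=C('t')+1=11+1=12
L[7]='r': occ=3, LF[7]=C('r')+3=6+3=9
L[8]='t': occ=2, LF[8]=C('t')+2=11+2=13
L[9]='e': occ=0, LF[9]=C('e')+0=2+0=2
L[10]='e': occ=1, LF[10]=C('e')+1=2+1=3
L[11]='a': occ=0, LF[11]=C('a')+0=1+0=1
L[12]='x': occ=0, LF[12]=C('x')+0=14+0=14
L[13]='s': occ=0, LF[13]=C('s')+0=10+0=10
L[14]='e': occ=2, LF[14]=C('e')+2=2+2=4

Answer: 5 6 11 7 0 8 12 9 13 2 3 1 14 10 4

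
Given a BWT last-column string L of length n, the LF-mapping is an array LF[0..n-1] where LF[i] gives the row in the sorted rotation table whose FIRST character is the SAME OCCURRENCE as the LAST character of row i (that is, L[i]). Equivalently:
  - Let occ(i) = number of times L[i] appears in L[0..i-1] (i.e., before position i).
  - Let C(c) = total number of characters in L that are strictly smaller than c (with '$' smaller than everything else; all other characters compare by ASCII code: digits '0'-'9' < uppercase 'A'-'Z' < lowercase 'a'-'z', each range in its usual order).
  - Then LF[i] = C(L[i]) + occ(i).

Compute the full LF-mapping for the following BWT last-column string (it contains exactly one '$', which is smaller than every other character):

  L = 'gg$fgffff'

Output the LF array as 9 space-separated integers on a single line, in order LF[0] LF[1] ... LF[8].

Answer: 6 7 0 1 8 2 3 4 5

Derivation:
Char counts: '$':1, 'f':5, 'g':3
C (first-col start): C('$')=0, C('f')=1, C('g')=6
L[0]='g': occ=0, LF[0]=C('g')+0=6+0=6
L[1]='g': occ=1, LF[1]=C('g')+1=6+1=7
L[2]='$': occ=0, LF[2]=C('$')+0=0+0=0
L[3]='f': occ=0, LF[3]=C('f')+0=1+0=1
L[4]='g': occ=2, LF[4]=C('g')+2=6+2=8
L[5]='f': occ=1, LF[5]=C('f')+1=1+1=2
L[6]='f': occ=2, LF[6]=C('f')+2=1+2=3
L[7]='f': occ=3, LF[7]=C('f')+3=1+3=4
L[8]='f': occ=4, LF[8]=C('f')+4=1+4=5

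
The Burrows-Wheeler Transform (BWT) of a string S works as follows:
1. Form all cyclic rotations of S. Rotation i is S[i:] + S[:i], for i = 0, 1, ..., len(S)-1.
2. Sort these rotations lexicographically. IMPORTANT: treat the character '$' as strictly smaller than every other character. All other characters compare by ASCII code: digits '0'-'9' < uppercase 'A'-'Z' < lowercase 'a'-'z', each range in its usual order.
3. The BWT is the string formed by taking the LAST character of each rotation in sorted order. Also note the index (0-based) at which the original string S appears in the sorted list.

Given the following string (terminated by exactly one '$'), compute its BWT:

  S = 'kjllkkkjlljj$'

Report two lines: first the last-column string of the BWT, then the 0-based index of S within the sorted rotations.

All 13 rotations (rotation i = S[i:]+S[:i]):
  rot[0] = kjllkkkjlljj$
  rot[1] = jllkkkjlljj$k
  rot[2] = llkkkjlljj$kj
  rot[3] = lkkkjlljj$kjl
  rot[4] = kkkjlljj$kjll
  rot[5] = kkjlljj$kjllk
  rot[6] = kjlljj$kjllkk
  rot[7] = jlljj$kjllkkk
  rot[8] = lljj$kjllkkkj
  rot[9] = ljj$kjllkkkjl
  rot[10] = jj$kjllkkkjll
  rot[11] = j$kjllkkkjllj
  rot[12] = $kjllkkkjlljj
Sorted (with $ < everything):
  sorted[0] = $kjllkkkjlljj  (last char: 'j')
  sorted[1] = j$kjllkkkjllj  (last char: 'j')
  sorted[2] = jj$kjllkkkjll  (last char: 'l')
  sorted[3] = jlljj$kjllkkk  (last char: 'k')
  sorted[4] = jllkkkjlljj$k  (last char: 'k')
  sorted[5] = kjlljj$kjllkk  (last char: 'k')
  sorted[6] = kjllkkkjlljj$  (last char: '$')
  sorted[7] = kkjlljj$kjllk  (last char: 'k')
  sorted[8] = kkkjlljj$kjll  (last char: 'l')
  sorted[9] = ljj$kjllkkkjl  (last char: 'l')
  sorted[10] = lkkkjlljj$kjl  (last char: 'l')
  sorted[11] = lljj$kjllkkkj  (last char: 'j')
  sorted[12] = llkkkjlljj$kj  (last char: 'j')
Last column: jjlkkk$kllljj
Original string S is at sorted index 6

Answer: jjlkkk$kllljj
6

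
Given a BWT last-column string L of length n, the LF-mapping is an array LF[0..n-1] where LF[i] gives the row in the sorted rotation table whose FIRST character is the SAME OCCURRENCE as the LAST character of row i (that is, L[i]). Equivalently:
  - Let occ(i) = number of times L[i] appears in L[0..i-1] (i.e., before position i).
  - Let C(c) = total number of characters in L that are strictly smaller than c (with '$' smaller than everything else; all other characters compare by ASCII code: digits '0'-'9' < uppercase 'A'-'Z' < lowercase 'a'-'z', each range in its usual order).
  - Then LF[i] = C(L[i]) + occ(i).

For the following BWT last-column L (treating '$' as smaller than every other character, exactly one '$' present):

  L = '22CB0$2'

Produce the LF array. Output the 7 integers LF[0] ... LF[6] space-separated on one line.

Answer: 2 3 6 5 1 0 4

Derivation:
Char counts: '$':1, '0':1, '2':3, 'B':1, 'C':1
C (first-col start): C('$')=0, C('0')=1, C('2')=2, C('B')=5, C('C')=6
L[0]='2': occ=0, LF[0]=C('2')+0=2+0=2
L[1]='2': occ=1, LF[1]=C('2')+1=2+1=3
L[2]='C': occ=0, LF[2]=C('C')+0=6+0=6
L[3]='B': occ=0, LF[3]=C('B')+0=5+0=5
L[4]='0': occ=0, LF[4]=C('0')+0=1+0=1
L[5]='$': occ=0, LF[5]=C('$')+0=0+0=0
L[6]='2': occ=2, LF[6]=C('2')+2=2+2=4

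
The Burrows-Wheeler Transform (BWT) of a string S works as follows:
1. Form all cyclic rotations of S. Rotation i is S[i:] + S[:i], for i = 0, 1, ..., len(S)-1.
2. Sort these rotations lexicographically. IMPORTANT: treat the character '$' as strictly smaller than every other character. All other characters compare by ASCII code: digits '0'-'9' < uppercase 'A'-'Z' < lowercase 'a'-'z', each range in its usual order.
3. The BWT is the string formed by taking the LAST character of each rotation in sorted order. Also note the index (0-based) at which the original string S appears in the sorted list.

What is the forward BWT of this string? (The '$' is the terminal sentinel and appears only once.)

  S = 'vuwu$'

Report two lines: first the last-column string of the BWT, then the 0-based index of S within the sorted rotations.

All 5 rotations (rotation i = S[i:]+S[:i]):
  rot[0] = vuwu$
  rot[1] = uwu$v
  rot[2] = wu$vu
  rot[3] = u$vuw
  rot[4] = $vuwu
Sorted (with $ < everything):
  sorted[0] = $vuwu  (last char: 'u')
  sorted[1] = u$vuw  (last char: 'w')
  sorted[2] = uwu$v  (last char: 'v')
  sorted[3] = vuwu$  (last char: '$')
  sorted[4] = wu$vu  (last char: 'u')
Last column: uwv$u
Original string S is at sorted index 3

Answer: uwv$u
3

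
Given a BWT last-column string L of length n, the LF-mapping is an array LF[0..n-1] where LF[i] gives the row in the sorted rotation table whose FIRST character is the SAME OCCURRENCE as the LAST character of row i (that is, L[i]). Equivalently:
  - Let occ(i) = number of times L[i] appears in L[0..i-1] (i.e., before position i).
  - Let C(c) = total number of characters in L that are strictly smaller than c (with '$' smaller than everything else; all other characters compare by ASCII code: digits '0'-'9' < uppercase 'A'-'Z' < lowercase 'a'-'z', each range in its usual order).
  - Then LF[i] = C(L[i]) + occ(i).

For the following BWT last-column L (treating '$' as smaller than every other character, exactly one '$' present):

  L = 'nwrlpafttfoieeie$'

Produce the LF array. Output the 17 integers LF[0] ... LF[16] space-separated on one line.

Char counts: '$':1, 'a':1, 'e':3, 'f':2, 'i':2, 'l':1, 'n':1, 'o':1, 'p':1, 'r':1, 't':2, 'w':1
C (first-col start): C('$')=0, C('a')=1, C('e')=2, C('f')=5, C('i')=7, C('l')=9, C('n')=10, C('o')=11, C('p')=12, C('r')=13, C('t')=14, C('w')=16
L[0]='n': occ=0, LF[0]=C('n')+0=10+0=10
L[1]='w': occ=0, LF[1]=C('w')+0=16+0=16
L[2]='r': occ=0, LF[2]=C('r')+0=13+0=13
L[3]='l': occ=0, LF[3]=C('l')+0=9+0=9
L[4]='p': occ=0, LF[4]=C('p')+0=12+0=12
L[5]='a': occ=0, LF[5]=C('a')+0=1+0=1
L[6]='f': occ=0, LF[6]=C('f')+0=5+0=5
L[7]='t': occ=0, LF[7]=C('t')+0=14+0=14
L[8]='t': occ=1, LF[8]=C('t')+1=14+1=15
L[9]='f': occ=1, LF[9]=C('f')+1=5+1=6
L[10]='o': occ=0, LF[10]=C('o')+0=11+0=11
L[11]='i': occ=0, LF[11]=C('i')+0=7+0=7
L[12]='e': occ=0, LF[12]=C('e')+0=2+0=2
L[13]='e': occ=1, LF[13]=C('e')+1=2+1=3
L[14]='i': occ=1, LF[14]=C('i')+1=7+1=8
L[15]='e': occ=2, LF[15]=C('e')+2=2+2=4
L[16]='$': occ=0, LF[16]=C('$')+0=0+0=0

Answer: 10 16 13 9 12 1 5 14 15 6 11 7 2 3 8 4 0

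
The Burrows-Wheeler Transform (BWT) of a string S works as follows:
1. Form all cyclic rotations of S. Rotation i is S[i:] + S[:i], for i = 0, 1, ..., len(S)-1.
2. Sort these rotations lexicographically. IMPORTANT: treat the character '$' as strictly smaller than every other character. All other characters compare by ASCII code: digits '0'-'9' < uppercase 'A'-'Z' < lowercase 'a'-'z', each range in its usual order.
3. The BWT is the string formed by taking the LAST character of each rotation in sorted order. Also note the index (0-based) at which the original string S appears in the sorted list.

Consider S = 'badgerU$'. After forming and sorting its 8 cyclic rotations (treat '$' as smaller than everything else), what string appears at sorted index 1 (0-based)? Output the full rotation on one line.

All 8 rotations (rotation i = S[i:]+S[:i]):
  rot[0] = badgerU$
  rot[1] = adgerU$b
  rot[2] = dgerU$ba
  rot[3] = gerU$bad
  rot[4] = erU$badg
  rot[5] = rU$badge
  rot[6] = U$badger
  rot[7] = $badgerU
Sorted (with $ < everything):
  sorted[0] = $badgerU
  sorted[1] = U$badger
  sorted[2] = adgerU$b
  sorted[3] = badgerU$
  sorted[4] = dgerU$ba
  sorted[5] = erU$badg
  sorted[6] = gerU$bad
  sorted[7] = rU$badge
sorted[1] = U$badger

Answer: U$badger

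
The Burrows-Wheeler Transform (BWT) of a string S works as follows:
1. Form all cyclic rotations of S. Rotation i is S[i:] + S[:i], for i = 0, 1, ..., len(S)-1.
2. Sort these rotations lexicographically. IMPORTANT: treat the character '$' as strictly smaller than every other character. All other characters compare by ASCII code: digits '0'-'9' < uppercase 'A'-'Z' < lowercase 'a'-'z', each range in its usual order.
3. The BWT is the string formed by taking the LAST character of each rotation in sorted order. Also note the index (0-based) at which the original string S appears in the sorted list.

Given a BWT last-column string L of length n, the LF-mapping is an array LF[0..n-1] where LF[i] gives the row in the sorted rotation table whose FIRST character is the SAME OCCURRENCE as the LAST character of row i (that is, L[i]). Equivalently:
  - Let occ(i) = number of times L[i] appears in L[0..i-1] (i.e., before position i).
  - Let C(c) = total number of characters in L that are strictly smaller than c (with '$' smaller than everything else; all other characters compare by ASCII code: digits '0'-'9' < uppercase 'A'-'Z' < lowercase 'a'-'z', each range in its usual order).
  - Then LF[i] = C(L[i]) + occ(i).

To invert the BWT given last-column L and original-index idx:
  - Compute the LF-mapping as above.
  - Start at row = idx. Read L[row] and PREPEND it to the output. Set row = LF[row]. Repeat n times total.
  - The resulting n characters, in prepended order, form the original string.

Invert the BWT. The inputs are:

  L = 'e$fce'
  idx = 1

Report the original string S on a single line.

LF mapping: 2 0 4 1 3
Walk LF starting at row 1, prepending L[row]:
  step 1: row=1, L[1]='$', prepend. Next row=LF[1]=0
  step 2: row=0, L[0]='e', prepend. Next row=LF[0]=2
  step 3: row=2, L[2]='f', prepend. Next row=LF[2]=4
  step 4: row=4, L[4]='e', prepend. Next row=LF[4]=3
  step 5: row=3, L[3]='c', prepend. Next row=LF[3]=1
Reversed output: cefe$

Answer: cefe$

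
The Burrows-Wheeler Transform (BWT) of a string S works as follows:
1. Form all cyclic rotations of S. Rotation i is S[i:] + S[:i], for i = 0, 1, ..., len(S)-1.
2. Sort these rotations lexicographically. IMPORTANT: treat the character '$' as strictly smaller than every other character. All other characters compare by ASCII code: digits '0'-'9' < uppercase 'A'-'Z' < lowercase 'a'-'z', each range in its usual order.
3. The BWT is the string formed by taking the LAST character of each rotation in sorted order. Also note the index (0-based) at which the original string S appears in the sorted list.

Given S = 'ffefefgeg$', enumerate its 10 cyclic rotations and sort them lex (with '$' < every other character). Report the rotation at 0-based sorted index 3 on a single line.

Answer: eg$ffefefg

Derivation:
All 10 rotations (rotation i = S[i:]+S[:i]):
  rot[0] = ffefefgeg$
  rot[1] = fefefgeg$f
  rot[2] = efefgeg$ff
  rot[3] = fefgeg$ffe
  rot[4] = efgeg$ffef
  rot[5] = fgeg$ffefe
  rot[6] = geg$ffefef
  rot[7] = eg$ffefefg
  rot[8] = g$ffefefge
  rot[9] = $ffefefgeg
Sorted (with $ < everything):
  sorted[0] = $ffefefgeg
  sorted[1] = efefgeg$ff
  sorted[2] = efgeg$ffef
  sorted[3] = eg$ffefefg
  sorted[4] = fefefgeg$f
  sorted[5] = fefgeg$ffe
  sorted[6] = ffefefgeg$
  sorted[7] = fgeg$ffefe
  sorted[8] = g$ffefefge
  sorted[9] = geg$ffefef
sorted[3] = eg$ffefefg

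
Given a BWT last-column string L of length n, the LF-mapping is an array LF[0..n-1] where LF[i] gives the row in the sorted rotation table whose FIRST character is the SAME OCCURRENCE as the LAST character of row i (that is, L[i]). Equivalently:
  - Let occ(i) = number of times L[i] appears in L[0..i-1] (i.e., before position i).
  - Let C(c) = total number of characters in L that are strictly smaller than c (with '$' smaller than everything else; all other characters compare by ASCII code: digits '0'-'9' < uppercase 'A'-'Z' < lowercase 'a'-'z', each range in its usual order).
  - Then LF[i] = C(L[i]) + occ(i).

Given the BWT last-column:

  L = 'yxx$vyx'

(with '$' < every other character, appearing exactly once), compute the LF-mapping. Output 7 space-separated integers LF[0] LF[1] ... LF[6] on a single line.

Answer: 5 2 3 0 1 6 4

Derivation:
Char counts: '$':1, 'v':1, 'x':3, 'y':2
C (first-col start): C('$')=0, C('v')=1, C('x')=2, C('y')=5
L[0]='y': occ=0, LF[0]=C('y')+0=5+0=5
L[1]='x': occ=0, LF[1]=C('x')+0=2+0=2
L[2]='x': occ=1, LF[2]=C('x')+1=2+1=3
L[3]='$': occ=0, LF[3]=C('$')+0=0+0=0
L[4]='v': occ=0, LF[4]=C('v')+0=1+0=1
L[5]='y': occ=1, LF[5]=C('y')+1=5+1=6
L[6]='x': occ=2, LF[6]=C('x')+2=2+2=4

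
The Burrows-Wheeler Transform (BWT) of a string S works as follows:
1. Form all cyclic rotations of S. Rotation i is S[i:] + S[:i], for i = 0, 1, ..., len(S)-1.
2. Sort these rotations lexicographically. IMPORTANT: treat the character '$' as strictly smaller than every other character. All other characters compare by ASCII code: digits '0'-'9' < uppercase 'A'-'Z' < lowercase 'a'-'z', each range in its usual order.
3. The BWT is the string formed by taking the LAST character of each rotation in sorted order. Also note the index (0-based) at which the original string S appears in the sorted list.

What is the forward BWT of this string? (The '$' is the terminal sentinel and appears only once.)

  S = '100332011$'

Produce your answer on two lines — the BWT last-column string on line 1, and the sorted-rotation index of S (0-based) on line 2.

All 10 rotations (rotation i = S[i:]+S[:i]):
  rot[0] = 100332011$
  rot[1] = 00332011$1
  rot[2] = 0332011$10
  rot[3] = 332011$100
  rot[4] = 32011$1003
  rot[5] = 2011$10033
  rot[6] = 011$100332
  rot[7] = 11$1003320
  rot[8] = 1$10033201
  rot[9] = $100332011
Sorted (with $ < everything):
  sorted[0] = $100332011  (last char: '1')
  sorted[1] = 00332011$1  (last char: '1')
  sorted[2] = 011$100332  (last char: '2')
  sorted[3] = 0332011$10  (last char: '0')
  sorted[4] = 1$10033201  (last char: '1')
  sorted[5] = 100332011$  (last char: '$')
  sorted[6] = 11$1003320  (last char: '0')
  sorted[7] = 2011$10033  (last char: '3')
  sorted[8] = 32011$1003  (last char: '3')
  sorted[9] = 332011$100  (last char: '0')
Last column: 11201$0330
Original string S is at sorted index 5

Answer: 11201$0330
5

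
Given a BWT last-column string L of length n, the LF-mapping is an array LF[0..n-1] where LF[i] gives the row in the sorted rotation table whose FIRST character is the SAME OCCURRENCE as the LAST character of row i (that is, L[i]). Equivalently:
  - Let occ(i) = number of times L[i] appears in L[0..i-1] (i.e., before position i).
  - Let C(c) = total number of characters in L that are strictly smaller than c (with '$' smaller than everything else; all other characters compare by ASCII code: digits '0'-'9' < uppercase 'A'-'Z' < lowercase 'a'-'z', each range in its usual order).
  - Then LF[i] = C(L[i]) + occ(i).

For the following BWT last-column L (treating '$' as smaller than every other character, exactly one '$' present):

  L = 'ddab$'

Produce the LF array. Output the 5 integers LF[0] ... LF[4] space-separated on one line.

Char counts: '$':1, 'a':1, 'b':1, 'd':2
C (first-col start): C('$')=0, C('a')=1, C('b')=2, C('d')=3
L[0]='d': occ=0, LF[0]=C('d')+0=3+0=3
L[1]='d': occ=1, LF[1]=C('d')+1=3+1=4
L[2]='a': occ=0, LF[2]=C('a')+0=1+0=1
L[3]='b': occ=0, LF[3]=C('b')+0=2+0=2
L[4]='$': occ=0, LF[4]=C('$')+0=0+0=0

Answer: 3 4 1 2 0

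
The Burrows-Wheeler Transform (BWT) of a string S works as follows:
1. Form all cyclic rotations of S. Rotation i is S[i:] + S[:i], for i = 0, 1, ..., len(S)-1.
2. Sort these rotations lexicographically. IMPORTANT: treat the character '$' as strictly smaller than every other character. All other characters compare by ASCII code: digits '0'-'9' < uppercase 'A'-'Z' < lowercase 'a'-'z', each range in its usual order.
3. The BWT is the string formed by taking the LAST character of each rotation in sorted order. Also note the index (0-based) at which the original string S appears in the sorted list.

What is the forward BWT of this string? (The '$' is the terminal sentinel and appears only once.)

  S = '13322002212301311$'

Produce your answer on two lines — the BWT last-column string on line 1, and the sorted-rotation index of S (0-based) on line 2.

All 18 rotations (rotation i = S[i:]+S[:i]):
  rot[0] = 13322002212301311$
  rot[1] = 3322002212301311$1
  rot[2] = 322002212301311$13
  rot[3] = 22002212301311$133
  rot[4] = 2002212301311$1332
  rot[5] = 002212301311$13322
  rot[6] = 02212301311$133220
  rot[7] = 2212301311$1332200
  rot[8] = 212301311$13322002
  rot[9] = 12301311$133220022
  rot[10] = 2301311$1332200221
  rot[11] = 301311$13322002212
  rot[12] = 01311$133220022123
  rot[13] = 1311$1332200221230
  rot[14] = 311$13322002212301
  rot[15] = 11$133220022123013
  rot[16] = 1$1332200221230131
  rot[17] = $13322002212301311
Sorted (with $ < everything):
  sorted[0] = $13322002212301311  (last char: '1')
  sorted[1] = 002212301311$13322  (last char: '2')
  sorted[2] = 01311$133220022123  (last char: '3')
  sorted[3] = 02212301311$133220  (last char: '0')
  sorted[4] = 1$1332200221230131  (last char: '1')
  sorted[5] = 11$133220022123013  (last char: '3')
  sorted[6] = 12301311$133220022  (last char: '2')
  sorted[7] = 1311$1332200221230  (last char: '0')
  sorted[8] = 13322002212301311$  (last char: '$')
  sorted[9] = 2002212301311$1332  (last char: '2')
  sorted[10] = 212301311$13322002  (last char: '2')
  sorted[11] = 22002212301311$133  (last char: '3')
  sorted[12] = 2212301311$1332200  (last char: '0')
  sorted[13] = 2301311$1332200221  (last char: '1')
  sorted[14] = 301311$13322002212  (last char: '2')
  sorted[15] = 311$13322002212301  (last char: '1')
  sorted[16] = 322002212301311$13  (last char: '3')
  sorted[17] = 3322002212301311$1  (last char: '1')
Last column: 12301320$223012131
Original string S is at sorted index 8

Answer: 12301320$223012131
8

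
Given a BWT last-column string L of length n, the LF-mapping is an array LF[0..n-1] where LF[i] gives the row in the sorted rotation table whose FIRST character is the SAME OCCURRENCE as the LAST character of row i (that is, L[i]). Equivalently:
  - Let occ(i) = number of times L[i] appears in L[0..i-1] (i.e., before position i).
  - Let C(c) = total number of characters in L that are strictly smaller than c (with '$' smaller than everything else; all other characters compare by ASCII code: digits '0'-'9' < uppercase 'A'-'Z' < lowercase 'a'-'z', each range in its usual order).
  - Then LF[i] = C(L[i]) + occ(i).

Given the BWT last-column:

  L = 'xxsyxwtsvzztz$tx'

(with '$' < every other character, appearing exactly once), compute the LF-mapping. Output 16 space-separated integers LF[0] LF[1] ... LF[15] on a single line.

Answer: 8 9 1 12 10 7 3 2 6 13 14 4 15 0 5 11

Derivation:
Char counts: '$':1, 's':2, 't':3, 'v':1, 'w':1, 'x':4, 'y':1, 'z':3
C (first-col start): C('$')=0, C('s')=1, C('t')=3, C('v')=6, C('w')=7, C('x')=8, C('y')=12, C('z')=13
L[0]='x': occ=0, LF[0]=C('x')+0=8+0=8
L[1]='x': occ=1, LF[1]=C('x')+1=8+1=9
L[2]='s': occ=0, LF[2]=C('s')+0=1+0=1
L[3]='y': occ=0, LF[3]=C('y')+0=12+0=12
L[4]='x': occ=2, LF[4]=C('x')+2=8+2=10
L[5]='w': occ=0, LF[5]=C('w')+0=7+0=7
L[6]='t': occ=0, LF[6]=C('t')+0=3+0=3
L[7]='s': occ=1, LF[7]=C('s')+1=1+1=2
L[8]='v': occ=0, LF[8]=C('v')+0=6+0=6
L[9]='z': occ=0, LF[9]=C('z')+0=13+0=13
L[10]='z': occ=1, LF[10]=C('z')+1=13+1=14
L[11]='t': occ=1, LF[11]=C('t')+1=3+1=4
L[12]='z': occ=2, LF[12]=C('z')+2=13+2=15
L[13]='$': occ=0, LF[13]=C('$')+0=0+0=0
L[14]='t': occ=2, LF[14]=C('t')+2=3+2=5
L[15]='x': occ=3, LF[15]=C('x')+3=8+3=11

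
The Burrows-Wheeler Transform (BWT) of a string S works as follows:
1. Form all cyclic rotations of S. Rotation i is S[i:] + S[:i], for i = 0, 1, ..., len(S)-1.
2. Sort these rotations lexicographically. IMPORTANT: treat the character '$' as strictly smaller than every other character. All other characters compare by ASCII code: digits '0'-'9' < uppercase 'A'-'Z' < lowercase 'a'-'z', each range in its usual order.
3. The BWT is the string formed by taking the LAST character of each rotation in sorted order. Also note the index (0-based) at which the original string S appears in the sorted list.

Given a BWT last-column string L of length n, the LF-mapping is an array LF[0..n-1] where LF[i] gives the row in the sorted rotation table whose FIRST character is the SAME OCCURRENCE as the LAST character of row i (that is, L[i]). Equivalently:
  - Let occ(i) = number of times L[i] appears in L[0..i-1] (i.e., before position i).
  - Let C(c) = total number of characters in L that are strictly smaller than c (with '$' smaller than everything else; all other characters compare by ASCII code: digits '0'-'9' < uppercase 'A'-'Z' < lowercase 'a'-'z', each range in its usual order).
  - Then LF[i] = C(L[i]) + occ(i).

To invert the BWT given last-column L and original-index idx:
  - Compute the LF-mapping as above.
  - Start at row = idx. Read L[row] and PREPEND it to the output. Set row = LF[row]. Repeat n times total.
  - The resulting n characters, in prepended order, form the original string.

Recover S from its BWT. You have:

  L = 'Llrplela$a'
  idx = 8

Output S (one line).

LF mapping: 1 5 9 8 6 4 7 2 0 3
Walk LF starting at row 8, prepending L[row]:
  step 1: row=8, L[8]='$', prepend. Next row=LF[8]=0
  step 2: row=0, L[0]='L', prepend. Next row=LF[0]=1
  step 3: row=1, L[1]='l', prepend. Next row=LF[1]=5
  step 4: row=5, L[5]='e', prepend. Next row=LF[5]=4
  step 5: row=4, L[4]='l', prepend. Next row=LF[4]=6
  step 6: row=6, L[6]='l', prepend. Next row=LF[6]=7
  step 7: row=7, L[7]='a', prepend. Next row=LF[7]=2
  step 8: row=2, L[2]='r', prepend. Next row=LF[2]=9
  step 9: row=9, L[9]='a', prepend. Next row=LF[9]=3
  step 10: row=3, L[3]='p', prepend. Next row=LF[3]=8
Reversed output: parallelL$

Answer: parallelL$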